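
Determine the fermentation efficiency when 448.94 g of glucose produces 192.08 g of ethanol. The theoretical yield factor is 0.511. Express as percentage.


Fermentation efficiency = (actual / (0.511 * glucose)) * 100
= (192.08 / (0.511 * 448.94)) * 100
= 83.7284%

83.7284%


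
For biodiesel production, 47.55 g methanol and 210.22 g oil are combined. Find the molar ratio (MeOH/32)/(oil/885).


Molar ratio = n_MeOH / n_oil = (MeOH/32) / (oil/885) = (MeOH * 885) / (32 * oil)
= (47.55 * 885) / (32 * 210.22)
= 6.2556

6.2556


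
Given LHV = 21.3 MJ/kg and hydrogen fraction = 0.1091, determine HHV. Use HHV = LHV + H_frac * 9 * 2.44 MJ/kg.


HHV = LHV + H_frac * 9 * 2.44
= 21.3 + 0.1091 * 9 * 2.44
= 23.6958 MJ/kg

23.6958 MJ/kg


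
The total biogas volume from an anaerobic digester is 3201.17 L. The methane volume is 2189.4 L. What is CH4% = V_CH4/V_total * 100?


CH4% = V_CH4 / V_total * 100
= 2189.4 / 3201.17 * 100
= 68.3937%

68.3937%


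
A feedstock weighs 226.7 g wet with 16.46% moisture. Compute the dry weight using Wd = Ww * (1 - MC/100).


Wd = Ww * (1 - MC/100)
= 226.7 * (1 - 16.46/100)
= 189.3852 g

189.3852 g


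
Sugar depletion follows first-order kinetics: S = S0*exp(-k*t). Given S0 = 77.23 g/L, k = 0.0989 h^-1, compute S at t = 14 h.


S = S0 * exp(-k * t)
S = 77.23 * exp(-0.0989 * 14)
S = 19.3402 g/L

19.3402 g/L


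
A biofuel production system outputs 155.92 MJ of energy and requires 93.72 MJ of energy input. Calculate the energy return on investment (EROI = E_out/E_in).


EROI = E_out / E_in
= 155.92 / 93.72
= 1.6637

1.6637


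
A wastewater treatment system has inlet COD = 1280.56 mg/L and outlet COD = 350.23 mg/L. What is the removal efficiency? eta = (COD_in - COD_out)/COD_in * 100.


eta = (COD_in - COD_out) / COD_in * 100
= (1280.56 - 350.23) / 1280.56 * 100
= 72.6502%

72.6502%


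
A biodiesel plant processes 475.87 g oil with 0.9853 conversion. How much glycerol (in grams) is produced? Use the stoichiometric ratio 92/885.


glycerol = oil * conv * (92/885)
= 475.87 * 0.9853 * 92 / 885
= 48.7418 g

48.7418 g


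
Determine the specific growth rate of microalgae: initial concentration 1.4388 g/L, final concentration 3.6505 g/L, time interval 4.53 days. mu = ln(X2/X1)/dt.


mu = ln(X2/X1) / dt
= ln(3.6505/1.4388) / 4.53
= 0.2055 per day

0.2055 per day


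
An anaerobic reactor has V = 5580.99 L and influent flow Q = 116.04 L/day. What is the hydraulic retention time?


HRT = V / Q
= 5580.99 / 116.04
= 48.0954 days

48.0954 days


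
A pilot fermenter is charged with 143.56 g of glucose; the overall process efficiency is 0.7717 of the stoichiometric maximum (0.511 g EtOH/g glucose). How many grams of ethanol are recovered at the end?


Actual ethanol: m = 0.511 * 143.56 * 0.7717
m = 56.6113 g

56.6113 g


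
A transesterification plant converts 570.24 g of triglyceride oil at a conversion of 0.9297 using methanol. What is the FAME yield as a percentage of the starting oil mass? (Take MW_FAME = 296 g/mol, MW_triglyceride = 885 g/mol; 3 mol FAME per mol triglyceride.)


m_FAME = oil * conv * (3 * 296 / 885) = oil * conv * (888/885)
= 570.24 * 0.9297 * 888 / 885
= 531.9493 g
Y = m_FAME / oil * 100 = conv * (888/885) * 100
= 0.9297 * 888 / 885 * 100
= 93.29%

93.29%


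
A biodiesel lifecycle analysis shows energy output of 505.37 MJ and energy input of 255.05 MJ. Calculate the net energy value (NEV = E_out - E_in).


NEV = E_out - E_in
= 505.37 - 255.05
= 250.3200 MJ

250.3200 MJ


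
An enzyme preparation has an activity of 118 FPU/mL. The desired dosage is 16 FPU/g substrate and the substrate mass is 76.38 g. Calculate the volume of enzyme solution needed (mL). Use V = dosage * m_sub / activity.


V = dosage * m_sub / activity
V = 16 * 76.38 / 118
V = 10.3566 mL

10.3566 mL


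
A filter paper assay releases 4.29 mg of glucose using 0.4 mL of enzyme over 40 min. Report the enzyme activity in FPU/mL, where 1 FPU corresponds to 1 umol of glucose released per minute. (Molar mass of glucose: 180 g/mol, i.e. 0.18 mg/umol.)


Activity = glucose_mg / (0.18 mg/umol * V_mL * t_min)
= 4.29 / (0.18 * 0.4 * 40)
= 1.4896 FPU/mL

1.4896 FPU/mL


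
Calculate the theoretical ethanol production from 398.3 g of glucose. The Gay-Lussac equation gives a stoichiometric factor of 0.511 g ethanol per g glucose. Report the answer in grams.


Theoretical ethanol yield: m_EtOH = 0.511 * m_glucose
m_EtOH = 0.511 * 398.3 = 203.5313 g

203.5313 g


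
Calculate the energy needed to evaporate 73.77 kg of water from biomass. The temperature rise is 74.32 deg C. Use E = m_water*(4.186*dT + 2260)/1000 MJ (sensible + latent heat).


E = m_water * (4.186 * dT + 2260) / 1000
= 73.77 * (4.186 * 74.32 + 2260) / 1000
= 189.6703 MJ

189.6703 MJ


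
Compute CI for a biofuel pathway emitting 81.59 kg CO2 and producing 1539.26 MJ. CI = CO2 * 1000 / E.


CI = CO2 * 1000 / E
= 81.59 * 1000 / 1539.26
= 53.0060 g CO2/MJ

53.0060 g CO2/MJ


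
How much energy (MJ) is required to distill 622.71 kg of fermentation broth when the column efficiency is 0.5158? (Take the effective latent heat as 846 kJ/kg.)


E = m * 846 / (eta * 1000)
= 622.71 * 846 / (0.5158 * 1000)
= 1021.3506 MJ

1021.3506 MJ


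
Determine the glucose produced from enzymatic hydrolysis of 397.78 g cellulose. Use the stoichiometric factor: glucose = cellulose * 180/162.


glucose = cellulose * 180/162
= 397.78 * 180/162
= 441.9778 g

441.9778 g


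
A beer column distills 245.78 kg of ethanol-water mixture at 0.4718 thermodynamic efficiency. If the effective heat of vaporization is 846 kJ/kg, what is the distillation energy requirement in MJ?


E = m * 846 / (eta * 1000)
= 245.78 * 846 / (0.4718 * 1000)
= 440.7162 MJ

440.7162 MJ


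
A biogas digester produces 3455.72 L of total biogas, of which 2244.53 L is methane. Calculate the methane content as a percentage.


CH4% = V_CH4 / V_total * 100
= 2244.53 / 3455.72 * 100
= 64.9512%

64.9512%


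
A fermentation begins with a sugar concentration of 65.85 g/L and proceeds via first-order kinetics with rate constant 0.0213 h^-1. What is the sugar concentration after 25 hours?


S = S0 * exp(-k * t)
S = 65.85 * exp(-0.0213 * 25)
S = 38.6629 g/L

38.6629 g/L


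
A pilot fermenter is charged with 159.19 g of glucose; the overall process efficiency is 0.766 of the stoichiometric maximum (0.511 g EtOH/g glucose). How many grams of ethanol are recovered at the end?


Actual ethanol: m = 0.511 * 159.19 * 0.766
m = 62.3111 g

62.3111 g


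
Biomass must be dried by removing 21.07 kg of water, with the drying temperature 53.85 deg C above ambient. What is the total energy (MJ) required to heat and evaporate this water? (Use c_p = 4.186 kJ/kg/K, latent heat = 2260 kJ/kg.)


E = m_water * (4.186 * dT + 2260) / 1000
= 21.07 * (4.186 * 53.85 + 2260) / 1000
= 52.3677 MJ

52.3677 MJ


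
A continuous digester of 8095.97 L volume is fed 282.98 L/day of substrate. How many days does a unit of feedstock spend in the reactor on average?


HRT = V / Q
= 8095.97 / 282.98
= 28.6097 days

28.6097 days


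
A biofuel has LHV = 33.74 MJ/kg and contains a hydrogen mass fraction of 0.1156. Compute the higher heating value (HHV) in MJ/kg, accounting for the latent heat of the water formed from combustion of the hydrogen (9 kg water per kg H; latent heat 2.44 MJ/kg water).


HHV = LHV + H_frac * 9 * 2.44
= 33.74 + 0.1156 * 9 * 2.44
= 36.2786 MJ/kg

36.2786 MJ/kg


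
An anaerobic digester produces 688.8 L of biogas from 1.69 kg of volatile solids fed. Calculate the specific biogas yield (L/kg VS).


Y = V / VS
= 688.8 / 1.69
= 407.5740 L/kg VS

407.5740 L/kg VS


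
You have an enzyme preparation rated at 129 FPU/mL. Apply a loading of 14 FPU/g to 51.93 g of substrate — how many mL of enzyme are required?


V = dosage * m_sub / activity
V = 14 * 51.93 / 129
V = 5.6358 mL

5.6358 mL


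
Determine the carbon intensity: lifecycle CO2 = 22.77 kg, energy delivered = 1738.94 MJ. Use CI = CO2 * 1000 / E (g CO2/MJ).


CI = CO2 * 1000 / E
= 22.77 * 1000 / 1738.94
= 13.0942 g CO2/MJ

13.0942 g CO2/MJ


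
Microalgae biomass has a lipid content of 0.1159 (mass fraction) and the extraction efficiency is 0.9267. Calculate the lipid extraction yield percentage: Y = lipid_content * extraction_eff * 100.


Y = lipid_content * extraction_eff * 100
= 0.1159 * 0.9267 * 100
= 10.7405%

10.7405%


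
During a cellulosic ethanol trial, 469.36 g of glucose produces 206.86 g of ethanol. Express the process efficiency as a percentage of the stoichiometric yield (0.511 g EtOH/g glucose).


Fermentation efficiency = (actual / (0.511 * glucose)) * 100
= (206.86 / (0.511 * 469.36)) * 100
= 86.2481%

86.2481%


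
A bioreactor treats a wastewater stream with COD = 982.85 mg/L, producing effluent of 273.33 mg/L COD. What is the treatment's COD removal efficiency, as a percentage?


eta = (COD_in - COD_out) / COD_in * 100
= (982.85 - 273.33) / 982.85 * 100
= 72.1901%

72.1901%


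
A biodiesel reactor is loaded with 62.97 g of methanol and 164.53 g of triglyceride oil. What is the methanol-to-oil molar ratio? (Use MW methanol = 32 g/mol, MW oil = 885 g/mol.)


Molar ratio = n_MeOH / n_oil = (MeOH/32) / (oil/885) = (MeOH * 885) / (32 * oil)
= (62.97 * 885) / (32 * 164.53)
= 10.5848

10.5848


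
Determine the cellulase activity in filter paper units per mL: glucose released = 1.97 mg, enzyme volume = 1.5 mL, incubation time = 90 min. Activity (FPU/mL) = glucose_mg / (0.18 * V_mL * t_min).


Activity = glucose_mg / (0.18 mg/umol * V_mL * t_min)
= 1.97 / (0.18 * 1.5 * 90)
= 0.0811 FPU/mL

0.0811 FPU/mL


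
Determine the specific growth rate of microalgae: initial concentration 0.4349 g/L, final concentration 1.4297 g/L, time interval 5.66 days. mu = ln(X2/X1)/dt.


mu = ln(X2/X1) / dt
= ln(1.4297/0.4349) / 5.66
= 0.2103 per day

0.2103 per day


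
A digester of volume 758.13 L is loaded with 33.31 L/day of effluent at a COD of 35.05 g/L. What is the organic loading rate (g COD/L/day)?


OLR = Q * S / V
= 33.31 * 35.05 / 758.13
= 1.5400 g/L/day

1.5400 g/L/day


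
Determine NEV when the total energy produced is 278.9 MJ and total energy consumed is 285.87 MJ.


NEV = E_out - E_in
= 278.9 - 285.87
= -6.9700 MJ

-6.9700 MJ


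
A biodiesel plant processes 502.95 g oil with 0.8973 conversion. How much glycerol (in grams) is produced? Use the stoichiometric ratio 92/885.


glycerol = oil * conv * (92/885)
= 502.95 * 0.8973 * 92 / 885
= 46.9145 g

46.9145 g


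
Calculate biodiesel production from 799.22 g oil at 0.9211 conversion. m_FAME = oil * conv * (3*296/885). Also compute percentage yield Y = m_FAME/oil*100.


m_FAME = oil * conv * (3 * 296 / 885) = oil * conv * (888/885)
= 799.22 * 0.9211 * 888 / 885
= 738.6570 g
Y = m_FAME / oil * 100 = conv * (888/885) * 100
= 0.9211 * 888 / 885 * 100
= 92.42%

738.6570 g FAME; Y = 92.42%


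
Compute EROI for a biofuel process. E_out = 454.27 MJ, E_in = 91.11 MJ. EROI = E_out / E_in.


EROI = E_out / E_in
= 454.27 / 91.11
= 4.9860

4.9860


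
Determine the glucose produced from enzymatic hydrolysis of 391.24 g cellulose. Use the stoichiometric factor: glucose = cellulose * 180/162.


glucose = cellulose * 180/162
= 391.24 * 180/162
= 434.7111 g

434.7111 g


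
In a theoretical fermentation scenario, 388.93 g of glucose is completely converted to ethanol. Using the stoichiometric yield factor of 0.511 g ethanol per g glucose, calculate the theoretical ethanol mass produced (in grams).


Theoretical ethanol yield: m_EtOH = 0.511 * m_glucose
m_EtOH = 0.511 * 388.93 = 198.7432 g

198.7432 g


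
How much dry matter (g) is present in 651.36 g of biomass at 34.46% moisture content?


Wd = Ww * (1 - MC/100)
= 651.36 * (1 - 34.46/100)
= 426.9013 g

426.9013 g


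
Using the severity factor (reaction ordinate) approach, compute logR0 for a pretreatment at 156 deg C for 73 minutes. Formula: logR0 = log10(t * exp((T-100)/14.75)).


logR0 = log10(t * exp((T - 100) / 14.75))
= log10(73 * exp((156 - 100) / 14.75))
= 3.5122

3.5122


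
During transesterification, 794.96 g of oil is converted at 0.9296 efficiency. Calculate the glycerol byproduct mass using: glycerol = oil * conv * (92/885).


glycerol = oil * conv * (92/885)
= 794.96 * 0.9296 * 92 / 885
= 76.8221 g

76.8221 g


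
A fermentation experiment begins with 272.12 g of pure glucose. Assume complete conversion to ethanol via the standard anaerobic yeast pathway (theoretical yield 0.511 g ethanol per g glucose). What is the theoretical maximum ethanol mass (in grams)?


Theoretical ethanol yield: m_EtOH = 0.511 * m_glucose
m_EtOH = 0.511 * 272.12 = 139.0533 g

139.0533 g


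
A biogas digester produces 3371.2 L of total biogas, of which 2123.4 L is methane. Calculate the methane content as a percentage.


CH4% = V_CH4 / V_total * 100
= 2123.4 / 3371.2 * 100
= 62.9865%

62.9865%


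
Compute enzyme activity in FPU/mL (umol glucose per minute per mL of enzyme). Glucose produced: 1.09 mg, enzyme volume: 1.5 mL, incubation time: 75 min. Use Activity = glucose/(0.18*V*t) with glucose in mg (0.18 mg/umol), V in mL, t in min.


Activity = glucose_mg / (0.18 mg/umol * V_mL * t_min)
= 1.09 / (0.18 * 1.5 * 75)
= 0.0538 FPU/mL

0.0538 FPU/mL


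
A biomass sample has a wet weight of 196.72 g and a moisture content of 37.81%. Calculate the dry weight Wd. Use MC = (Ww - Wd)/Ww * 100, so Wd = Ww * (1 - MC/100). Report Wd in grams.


Wd = Ww * (1 - MC/100)
= 196.72 * (1 - 37.81/100)
= 122.3402 g

122.3402 g


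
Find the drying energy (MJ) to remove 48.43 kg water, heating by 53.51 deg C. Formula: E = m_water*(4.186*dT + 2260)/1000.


E = m_water * (4.186 * dT + 2260) / 1000
= 48.43 * (4.186 * 53.51 + 2260) / 1000
= 120.2998 MJ

120.2998 MJ


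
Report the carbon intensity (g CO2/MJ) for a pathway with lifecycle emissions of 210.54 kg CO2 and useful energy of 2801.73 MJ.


CI = CO2 * 1000 / E
= 210.54 * 1000 / 2801.73
= 75.1464 g CO2/MJ

75.1464 g CO2/MJ


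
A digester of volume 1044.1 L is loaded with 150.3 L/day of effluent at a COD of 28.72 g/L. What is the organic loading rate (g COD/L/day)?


OLR = Q * S / V
= 150.3 * 28.72 / 1044.1
= 4.1343 g/L/day

4.1343 g/L/day


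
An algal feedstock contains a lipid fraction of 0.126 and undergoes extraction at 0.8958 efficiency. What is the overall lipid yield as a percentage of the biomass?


Y = lipid_content * extraction_eff * 100
= 0.126 * 0.8958 * 100
= 11.2871%

11.2871%


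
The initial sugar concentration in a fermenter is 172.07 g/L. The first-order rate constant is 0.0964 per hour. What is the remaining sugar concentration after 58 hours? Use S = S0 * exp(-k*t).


S = S0 * exp(-k * t)
S = 172.07 * exp(-0.0964 * 58)
S = 0.6419 g/L

0.6419 g/L


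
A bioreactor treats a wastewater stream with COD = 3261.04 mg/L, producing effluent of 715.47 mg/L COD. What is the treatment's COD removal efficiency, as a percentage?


eta = (COD_in - COD_out) / COD_in * 100
= (3261.04 - 715.47) / 3261.04 * 100
= 78.0601%

78.0601%


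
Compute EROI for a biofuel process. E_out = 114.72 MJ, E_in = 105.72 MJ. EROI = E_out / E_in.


EROI = E_out / E_in
= 114.72 / 105.72
= 1.0851

1.0851


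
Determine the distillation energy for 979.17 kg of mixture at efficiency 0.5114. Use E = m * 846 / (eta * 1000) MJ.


E = m * 846 / (eta * 1000)
= 979.17 * 846 / (0.5114 * 1000)
= 1619.8237 MJ

1619.8237 MJ


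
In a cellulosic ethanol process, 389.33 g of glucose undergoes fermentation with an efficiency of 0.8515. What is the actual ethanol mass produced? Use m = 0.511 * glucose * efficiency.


Actual ethanol: m = 0.511 * 389.33 * 0.8515
m = 169.4039 g

169.4039 g


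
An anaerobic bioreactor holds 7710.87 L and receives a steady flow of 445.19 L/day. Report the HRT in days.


HRT = V / Q
= 7710.87 / 445.19
= 17.3204 days

17.3204 days


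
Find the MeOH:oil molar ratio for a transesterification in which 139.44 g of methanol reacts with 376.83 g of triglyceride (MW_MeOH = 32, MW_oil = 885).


Molar ratio = n_MeOH / n_oil = (MeOH/32) / (oil/885) = (MeOH * 885) / (32 * oil)
= (139.44 * 885) / (32 * 376.83)
= 10.2338

10.2338


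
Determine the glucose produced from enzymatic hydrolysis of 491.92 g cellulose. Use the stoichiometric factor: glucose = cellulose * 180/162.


glucose = cellulose * 180/162
= 491.92 * 180/162
= 546.5778 g

546.5778 g


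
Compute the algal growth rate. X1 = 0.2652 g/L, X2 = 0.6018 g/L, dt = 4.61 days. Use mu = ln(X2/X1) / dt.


mu = ln(X2/X1) / dt
= ln(0.6018/0.2652) / 4.61
= 0.1778 per day

0.1778 per day


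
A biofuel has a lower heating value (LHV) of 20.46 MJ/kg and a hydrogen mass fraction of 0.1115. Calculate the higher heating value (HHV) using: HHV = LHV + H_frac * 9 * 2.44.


HHV = LHV + H_frac * 9 * 2.44
= 20.46 + 0.1115 * 9 * 2.44
= 22.9085 MJ/kg

22.9085 MJ/kg


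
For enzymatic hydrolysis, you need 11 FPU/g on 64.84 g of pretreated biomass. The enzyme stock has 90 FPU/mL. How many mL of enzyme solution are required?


V = dosage * m_sub / activity
V = 11 * 64.84 / 90
V = 7.9249 mL

7.9249 mL


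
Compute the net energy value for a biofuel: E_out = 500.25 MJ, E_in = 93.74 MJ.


NEV = E_out - E_in
= 500.25 - 93.74
= 406.5100 MJ

406.5100 MJ


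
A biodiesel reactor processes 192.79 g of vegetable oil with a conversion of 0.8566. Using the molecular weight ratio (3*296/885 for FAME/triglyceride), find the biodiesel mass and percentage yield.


m_FAME = oil * conv * (3 * 296 / 885) = oil * conv * (888/885)
= 192.79 * 0.8566 * 888 / 885
= 165.7037 g
Y = m_FAME / oil * 100 = conv * (888/885) * 100
= 0.8566 * 888 / 885 * 100
= 85.95%

165.7037 g FAME; Y = 85.95%


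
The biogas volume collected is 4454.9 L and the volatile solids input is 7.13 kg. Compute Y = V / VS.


Y = V / VS
= 4454.9 / 7.13
= 624.8107 L/kg VS

624.8107 L/kg VS


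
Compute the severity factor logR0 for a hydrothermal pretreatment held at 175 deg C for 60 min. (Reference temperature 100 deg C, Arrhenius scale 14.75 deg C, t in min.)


logR0 = log10(t * exp((T - 100) / 14.75))
= log10(60 * exp((175 - 100) / 14.75))
= 3.9864

3.9864


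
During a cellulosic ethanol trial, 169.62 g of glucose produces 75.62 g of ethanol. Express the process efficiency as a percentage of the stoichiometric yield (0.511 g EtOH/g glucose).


Fermentation efficiency = (actual / (0.511 * glucose)) * 100
= (75.62 / (0.511 * 169.62)) * 100
= 87.2446%

87.2446%


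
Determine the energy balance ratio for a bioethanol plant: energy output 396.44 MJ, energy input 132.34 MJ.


EROI = E_out / E_in
= 396.44 / 132.34
= 2.9956

2.9956


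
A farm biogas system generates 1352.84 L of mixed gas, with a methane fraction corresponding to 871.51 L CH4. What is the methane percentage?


CH4% = V_CH4 / V_total * 100
= 871.51 / 1352.84 * 100
= 64.4208%

64.4208%


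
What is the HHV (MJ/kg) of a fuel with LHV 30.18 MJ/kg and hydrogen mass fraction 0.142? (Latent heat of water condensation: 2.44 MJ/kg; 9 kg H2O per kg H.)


HHV = LHV + H_frac * 9 * 2.44
= 30.18 + 0.142 * 9 * 2.44
= 33.2983 MJ/kg

33.2983 MJ/kg


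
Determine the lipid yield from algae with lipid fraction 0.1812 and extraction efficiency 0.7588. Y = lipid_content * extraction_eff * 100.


Y = lipid_content * extraction_eff * 100
= 0.1812 * 0.7588 * 100
= 13.7495%

13.7495%


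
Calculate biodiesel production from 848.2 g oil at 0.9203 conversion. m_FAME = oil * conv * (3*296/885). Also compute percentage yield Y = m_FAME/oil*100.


m_FAME = oil * conv * (3 * 296 / 885) = oil * conv * (888/885)
= 848.2 * 0.9203 * 888 / 885
= 783.2446 g
Y = m_FAME / oil * 100 = conv * (888/885) * 100
= 0.9203 * 888 / 885 * 100
= 92.34%

783.2446 g FAME; Y = 92.34%


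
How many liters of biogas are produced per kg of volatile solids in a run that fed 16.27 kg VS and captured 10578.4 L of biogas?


Y = V / VS
= 10578.4 / 16.27
= 650.1782 L/kg VS

650.1782 L/kg VS


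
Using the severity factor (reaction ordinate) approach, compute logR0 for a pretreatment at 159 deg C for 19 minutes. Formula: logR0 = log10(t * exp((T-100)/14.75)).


logR0 = log10(t * exp((T - 100) / 14.75))
= log10(19 * exp((159 - 100) / 14.75))
= 3.0159

3.0159


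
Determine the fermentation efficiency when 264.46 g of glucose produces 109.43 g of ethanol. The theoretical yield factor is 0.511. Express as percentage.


Fermentation efficiency = (actual / (0.511 * glucose)) * 100
= (109.43 / (0.511 * 264.46)) * 100
= 80.9758%

80.9758%


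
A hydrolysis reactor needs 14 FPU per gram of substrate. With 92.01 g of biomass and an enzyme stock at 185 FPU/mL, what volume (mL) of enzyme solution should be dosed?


V = dosage * m_sub / activity
V = 14 * 92.01 / 185
V = 6.9629 mL

6.9629 mL


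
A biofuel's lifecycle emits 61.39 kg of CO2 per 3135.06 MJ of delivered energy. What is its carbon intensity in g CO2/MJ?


CI = CO2 * 1000 / E
= 61.39 * 1000 / 3135.06
= 19.5818 g CO2/MJ

19.5818 g CO2/MJ


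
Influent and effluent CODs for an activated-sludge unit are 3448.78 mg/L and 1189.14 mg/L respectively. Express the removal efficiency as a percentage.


eta = (COD_in - COD_out) / COD_in * 100
= (3448.78 - 1189.14) / 3448.78 * 100
= 65.5200%

65.5200%


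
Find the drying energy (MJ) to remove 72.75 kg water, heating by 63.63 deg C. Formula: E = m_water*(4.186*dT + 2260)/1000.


E = m_water * (4.186 * dT + 2260) / 1000
= 72.75 * (4.186 * 63.63 + 2260) / 1000
= 183.7923 MJ

183.7923 MJ


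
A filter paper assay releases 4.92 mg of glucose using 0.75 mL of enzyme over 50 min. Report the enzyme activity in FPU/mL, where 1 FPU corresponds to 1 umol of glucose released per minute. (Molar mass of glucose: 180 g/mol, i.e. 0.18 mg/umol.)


Activity = glucose_mg / (0.18 mg/umol * V_mL * t_min)
= 4.92 / (0.18 * 0.75 * 50)
= 0.7289 FPU/mL

0.7289 FPU/mL


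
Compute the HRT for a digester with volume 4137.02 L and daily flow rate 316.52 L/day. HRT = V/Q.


HRT = V / Q
= 4137.02 / 316.52
= 13.0703 days

13.0703 days


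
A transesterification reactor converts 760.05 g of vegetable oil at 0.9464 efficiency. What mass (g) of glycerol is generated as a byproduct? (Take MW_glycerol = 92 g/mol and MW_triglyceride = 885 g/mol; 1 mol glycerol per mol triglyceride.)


glycerol = oil * conv * (92/885)
= 760.05 * 0.9464 * 92 / 885
= 74.7759 g

74.7759 g


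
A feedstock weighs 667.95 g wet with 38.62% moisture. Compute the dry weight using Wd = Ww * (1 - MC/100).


Wd = Ww * (1 - MC/100)
= 667.95 * (1 - 38.62/100)
= 409.9877 g

409.9877 g


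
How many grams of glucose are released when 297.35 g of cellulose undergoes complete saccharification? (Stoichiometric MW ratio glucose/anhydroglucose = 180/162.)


glucose = cellulose * 180/162
= 297.35 * 180/162
= 330.3889 g

330.3889 g


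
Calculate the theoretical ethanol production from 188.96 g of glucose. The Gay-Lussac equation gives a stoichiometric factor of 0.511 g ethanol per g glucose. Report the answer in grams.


Theoretical ethanol yield: m_EtOH = 0.511 * m_glucose
m_EtOH = 0.511 * 188.96 = 96.5586 g

96.5586 g


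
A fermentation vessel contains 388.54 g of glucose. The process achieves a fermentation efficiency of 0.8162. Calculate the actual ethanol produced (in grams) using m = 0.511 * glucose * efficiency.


Actual ethanol: m = 0.511 * 388.54 * 0.8162
m = 162.0516 g

162.0516 g


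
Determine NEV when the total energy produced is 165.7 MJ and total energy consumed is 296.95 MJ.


NEV = E_out - E_in
= 165.7 - 296.95
= -131.2500 MJ

-131.2500 MJ


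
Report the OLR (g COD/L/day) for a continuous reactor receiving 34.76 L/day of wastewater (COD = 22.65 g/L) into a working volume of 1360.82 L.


OLR = Q * S / V
= 34.76 * 22.65 / 1360.82
= 0.5786 g/L/day

0.5786 g/L/day


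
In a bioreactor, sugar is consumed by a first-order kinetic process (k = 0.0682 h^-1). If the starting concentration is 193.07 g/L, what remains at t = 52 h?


S = S0 * exp(-k * t)
S = 193.07 * exp(-0.0682 * 52)
S = 5.5659 g/L

5.5659 g/L


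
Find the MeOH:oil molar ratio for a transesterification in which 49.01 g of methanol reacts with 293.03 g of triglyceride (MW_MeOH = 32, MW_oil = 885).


Molar ratio = n_MeOH / n_oil = (MeOH/32) / (oil/885) = (MeOH * 885) / (32 * oil)
= (49.01 * 885) / (32 * 293.03)
= 4.6256

4.6256


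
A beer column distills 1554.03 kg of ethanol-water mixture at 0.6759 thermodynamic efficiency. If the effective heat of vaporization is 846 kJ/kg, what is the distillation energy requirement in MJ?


E = m * 846 / (eta * 1000)
= 1554.03 * 846 / (0.6759 * 1000)
= 1945.1241 MJ

1945.1241 MJ


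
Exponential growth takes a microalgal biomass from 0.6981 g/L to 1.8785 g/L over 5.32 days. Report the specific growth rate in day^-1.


mu = ln(X2/X1) / dt
= ln(1.8785/0.6981) / 5.32
= 0.1861 per day

0.1861 per day


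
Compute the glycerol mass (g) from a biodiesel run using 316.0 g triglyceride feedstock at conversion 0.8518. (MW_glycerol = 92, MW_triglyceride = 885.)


glycerol = oil * conv * (92/885)
= 316.0 * 0.8518 * 92 / 885
= 27.9814 g

27.9814 g


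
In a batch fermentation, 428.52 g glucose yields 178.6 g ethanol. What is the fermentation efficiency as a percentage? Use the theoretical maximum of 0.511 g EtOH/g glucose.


Fermentation efficiency = (actual / (0.511 * glucose)) * 100
= (178.6 / (0.511 * 428.52)) * 100
= 81.5623%

81.5623%


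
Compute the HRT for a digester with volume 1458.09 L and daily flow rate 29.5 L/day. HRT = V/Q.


HRT = V / Q
= 1458.09 / 29.5
= 49.4268 days

49.4268 days


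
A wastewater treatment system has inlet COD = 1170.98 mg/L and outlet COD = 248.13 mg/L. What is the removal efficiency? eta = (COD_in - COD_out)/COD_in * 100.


eta = (COD_in - COD_out) / COD_in * 100
= (1170.98 - 248.13) / 1170.98 * 100
= 78.8101%

78.8101%


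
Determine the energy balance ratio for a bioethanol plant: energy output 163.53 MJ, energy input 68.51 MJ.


EROI = E_out / E_in
= 163.53 / 68.51
= 2.3870

2.3870


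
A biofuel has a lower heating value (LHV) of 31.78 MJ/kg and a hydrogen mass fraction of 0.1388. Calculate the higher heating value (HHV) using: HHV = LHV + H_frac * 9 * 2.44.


HHV = LHV + H_frac * 9 * 2.44
= 31.78 + 0.1388 * 9 * 2.44
= 34.8280 MJ/kg

34.8280 MJ/kg


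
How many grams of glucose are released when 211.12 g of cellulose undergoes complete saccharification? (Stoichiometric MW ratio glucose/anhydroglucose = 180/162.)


glucose = cellulose * 180/162
= 211.12 * 180/162
= 234.5778 g

234.5778 g


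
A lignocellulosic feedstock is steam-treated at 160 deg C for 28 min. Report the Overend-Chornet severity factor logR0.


logR0 = log10(t * exp((T - 100) / 14.75))
= log10(28 * exp((160 - 100) / 14.75))
= 3.2138

3.2138


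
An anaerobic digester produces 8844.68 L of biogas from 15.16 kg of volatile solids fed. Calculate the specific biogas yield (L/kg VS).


Y = V / VS
= 8844.68 / 15.16
= 583.4222 L/kg VS

583.4222 L/kg VS


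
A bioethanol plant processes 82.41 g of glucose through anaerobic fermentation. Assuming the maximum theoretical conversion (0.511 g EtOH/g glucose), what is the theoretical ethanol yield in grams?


Theoretical ethanol yield: m_EtOH = 0.511 * m_glucose
m_EtOH = 0.511 * 82.41 = 42.1115 g

42.1115 g


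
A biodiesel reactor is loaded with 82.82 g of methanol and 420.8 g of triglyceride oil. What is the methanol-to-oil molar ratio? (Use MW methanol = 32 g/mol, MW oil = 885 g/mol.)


Molar ratio = n_MeOH / n_oil = (MeOH/32) / (oil/885) = (MeOH * 885) / (32 * oil)
= (82.82 * 885) / (32 * 420.8)
= 5.4432

5.4432


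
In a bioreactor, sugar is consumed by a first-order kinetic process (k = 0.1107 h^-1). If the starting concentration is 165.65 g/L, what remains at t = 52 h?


S = S0 * exp(-k * t)
S = 165.65 * exp(-0.1107 * 52)
S = 0.5239 g/L

0.5239 g/L


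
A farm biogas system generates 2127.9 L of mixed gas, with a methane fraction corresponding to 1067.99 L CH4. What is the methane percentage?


CH4% = V_CH4 / V_total * 100
= 1067.99 / 2127.9 * 100
= 50.1899%

50.1899%


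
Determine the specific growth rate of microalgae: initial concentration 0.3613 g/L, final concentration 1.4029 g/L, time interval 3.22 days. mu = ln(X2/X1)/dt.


mu = ln(X2/X1) / dt
= ln(1.4029/0.3613) / 3.22
= 0.4213 per day

0.4213 per day


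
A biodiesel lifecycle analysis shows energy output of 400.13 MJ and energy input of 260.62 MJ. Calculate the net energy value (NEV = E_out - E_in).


NEV = E_out - E_in
= 400.13 - 260.62
= 139.5100 MJ

139.5100 MJ


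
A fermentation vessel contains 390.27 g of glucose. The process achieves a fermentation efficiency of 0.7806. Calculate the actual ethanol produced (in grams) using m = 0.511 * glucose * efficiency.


Actual ethanol: m = 0.511 * 390.27 * 0.7806
m = 155.6735 g

155.6735 g


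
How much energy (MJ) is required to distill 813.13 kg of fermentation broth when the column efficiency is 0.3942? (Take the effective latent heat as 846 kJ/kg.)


E = m * 846 / (eta * 1000)
= 813.13 * 846 / (0.3942 * 1000)
= 1745.0735 MJ

1745.0735 MJ


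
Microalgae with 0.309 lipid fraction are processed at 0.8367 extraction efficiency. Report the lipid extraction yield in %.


Y = lipid_content * extraction_eff * 100
= 0.309 * 0.8367 * 100
= 25.8540%

25.8540%


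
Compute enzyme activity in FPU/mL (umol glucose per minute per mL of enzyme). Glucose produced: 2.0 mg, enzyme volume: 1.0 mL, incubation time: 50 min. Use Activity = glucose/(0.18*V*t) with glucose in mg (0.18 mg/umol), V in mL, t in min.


Activity = glucose_mg / (0.18 mg/umol * V_mL * t_min)
= 2.0 / (0.18 * 1.0 * 50)
= 0.2222 FPU/mL

0.2222 FPU/mL


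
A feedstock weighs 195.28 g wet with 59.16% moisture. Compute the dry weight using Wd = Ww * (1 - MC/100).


Wd = Ww * (1 - MC/100)
= 195.28 * (1 - 59.16/100)
= 79.7524 g

79.7524 g


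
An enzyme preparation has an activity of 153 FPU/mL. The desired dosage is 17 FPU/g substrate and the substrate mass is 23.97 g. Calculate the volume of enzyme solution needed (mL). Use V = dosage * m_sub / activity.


V = dosage * m_sub / activity
V = 17 * 23.97 / 153
V = 2.6633 mL

2.6633 mL


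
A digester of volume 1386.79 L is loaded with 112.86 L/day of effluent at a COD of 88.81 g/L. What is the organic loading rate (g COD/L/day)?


OLR = Q * S / V
= 112.86 * 88.81 / 1386.79
= 7.2276 g/L/day

7.2276 g/L/day


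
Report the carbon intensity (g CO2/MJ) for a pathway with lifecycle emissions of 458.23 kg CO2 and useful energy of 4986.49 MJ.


CI = CO2 * 1000 / E
= 458.23 * 1000 / 4986.49
= 91.8943 g CO2/MJ

91.8943 g CO2/MJ


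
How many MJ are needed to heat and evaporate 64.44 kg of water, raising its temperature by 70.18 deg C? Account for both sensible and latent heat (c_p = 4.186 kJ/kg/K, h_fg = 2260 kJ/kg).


E = m_water * (4.186 * dT + 2260) / 1000
= 64.44 * (4.186 * 70.18 + 2260) / 1000
= 164.5652 MJ

164.5652 MJ


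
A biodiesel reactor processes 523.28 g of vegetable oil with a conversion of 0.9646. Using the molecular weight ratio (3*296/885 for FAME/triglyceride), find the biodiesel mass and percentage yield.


m_FAME = oil * conv * (3 * 296 / 885) = oil * conv * (888/885)
= 523.28 * 0.9646 * 888 / 885
= 506.4669 g
Y = m_FAME / oil * 100 = conv * (888/885) * 100
= 0.9646 * 888 / 885 * 100
= 96.79%

506.4669 g FAME; Y = 96.79%


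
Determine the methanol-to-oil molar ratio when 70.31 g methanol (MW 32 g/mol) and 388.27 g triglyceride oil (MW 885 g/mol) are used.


Molar ratio = n_MeOH / n_oil = (MeOH/32) / (oil/885) = (MeOH * 885) / (32 * oil)
= (70.31 * 885) / (32 * 388.27)
= 5.0081

5.0081


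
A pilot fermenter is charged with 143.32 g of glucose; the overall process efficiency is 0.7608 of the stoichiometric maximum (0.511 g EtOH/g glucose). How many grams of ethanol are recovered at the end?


Actual ethanol: m = 0.511 * 143.32 * 0.7608
m = 55.7183 g

55.7183 g


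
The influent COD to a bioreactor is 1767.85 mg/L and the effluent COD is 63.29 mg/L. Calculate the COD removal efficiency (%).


eta = (COD_in - COD_out) / COD_in * 100
= (1767.85 - 63.29) / 1767.85 * 100
= 96.4199%

96.4199%


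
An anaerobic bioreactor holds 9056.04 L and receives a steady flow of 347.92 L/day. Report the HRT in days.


HRT = V / Q
= 9056.04 / 347.92
= 26.0291 days

26.0291 days


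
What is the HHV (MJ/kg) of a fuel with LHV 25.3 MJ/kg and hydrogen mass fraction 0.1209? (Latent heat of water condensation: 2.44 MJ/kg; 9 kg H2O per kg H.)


HHV = LHV + H_frac * 9 * 2.44
= 25.3 + 0.1209 * 9 * 2.44
= 27.9550 MJ/kg

27.9550 MJ/kg


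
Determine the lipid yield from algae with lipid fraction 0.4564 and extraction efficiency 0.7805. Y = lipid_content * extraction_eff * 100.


Y = lipid_content * extraction_eff * 100
= 0.4564 * 0.7805 * 100
= 35.6220%

35.6220%


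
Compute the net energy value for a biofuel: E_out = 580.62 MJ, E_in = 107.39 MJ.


NEV = E_out - E_in
= 580.62 - 107.39
= 473.2300 MJ

473.2300 MJ


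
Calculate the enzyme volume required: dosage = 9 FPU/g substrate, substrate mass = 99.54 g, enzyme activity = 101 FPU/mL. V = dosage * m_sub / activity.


V = dosage * m_sub / activity
V = 9 * 99.54 / 101
V = 8.8699 mL

8.8699 mL


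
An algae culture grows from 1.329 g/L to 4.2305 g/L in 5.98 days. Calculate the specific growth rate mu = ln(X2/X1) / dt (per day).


mu = ln(X2/X1) / dt
= ln(4.2305/1.329) / 5.98
= 0.1936 per day

0.1936 per day


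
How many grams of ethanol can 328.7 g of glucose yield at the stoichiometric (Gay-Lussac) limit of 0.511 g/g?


Theoretical ethanol yield: m_EtOH = 0.511 * m_glucose
m_EtOH = 0.511 * 328.7 = 167.9657 g

167.9657 g


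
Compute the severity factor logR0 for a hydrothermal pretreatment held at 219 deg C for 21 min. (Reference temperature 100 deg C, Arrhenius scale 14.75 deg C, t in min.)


logR0 = log10(t * exp((T - 100) / 14.75))
= log10(21 * exp((219 - 100) / 14.75))
= 4.8260

4.8260


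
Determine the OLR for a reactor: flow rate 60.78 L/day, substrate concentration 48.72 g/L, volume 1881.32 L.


OLR = Q * S / V
= 60.78 * 48.72 / 1881.32
= 1.5740 g/L/day

1.5740 g/L/day


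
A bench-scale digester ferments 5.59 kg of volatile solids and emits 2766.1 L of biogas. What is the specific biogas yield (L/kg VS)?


Y = V / VS
= 2766.1 / 5.59
= 494.8301 L/kg VS

494.8301 L/kg VS


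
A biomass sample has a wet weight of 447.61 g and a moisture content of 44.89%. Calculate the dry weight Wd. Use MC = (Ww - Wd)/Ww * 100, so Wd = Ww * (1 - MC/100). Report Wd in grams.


Wd = Ww * (1 - MC/100)
= 447.61 * (1 - 44.89/100)
= 246.6779 g

246.6779 g


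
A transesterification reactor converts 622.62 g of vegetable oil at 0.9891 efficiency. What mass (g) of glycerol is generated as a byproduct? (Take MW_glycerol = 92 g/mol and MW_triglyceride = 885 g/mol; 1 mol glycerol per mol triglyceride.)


glycerol = oil * conv * (92/885)
= 622.62 * 0.9891 * 92 / 885
= 64.0188 g

64.0188 g


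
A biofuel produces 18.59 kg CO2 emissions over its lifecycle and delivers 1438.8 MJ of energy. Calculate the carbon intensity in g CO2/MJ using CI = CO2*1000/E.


CI = CO2 * 1000 / E
= 18.59 * 1000 / 1438.8
= 12.9205 g CO2/MJ

12.9205 g CO2/MJ


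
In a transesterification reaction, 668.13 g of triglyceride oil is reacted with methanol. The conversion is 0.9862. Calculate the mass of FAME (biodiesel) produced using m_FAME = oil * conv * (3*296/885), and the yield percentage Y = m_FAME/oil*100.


m_FAME = oil * conv * (3 * 296 / 885) = oil * conv * (888/885)
= 668.13 * 0.9862 * 888 / 885
= 661.1434 g
Y = m_FAME / oil * 100 = conv * (888/885) * 100
= 0.9862 * 888 / 885 * 100
= 98.95%

661.1434 g FAME; Y = 98.95%


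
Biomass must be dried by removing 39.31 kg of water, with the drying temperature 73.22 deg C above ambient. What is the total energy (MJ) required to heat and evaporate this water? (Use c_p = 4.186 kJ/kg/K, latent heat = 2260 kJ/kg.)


E = m_water * (4.186 * dT + 2260) / 1000
= 39.31 * (4.186 * 73.22 + 2260) / 1000
= 100.8891 MJ

100.8891 MJ


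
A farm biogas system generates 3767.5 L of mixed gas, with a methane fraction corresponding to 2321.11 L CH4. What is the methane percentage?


CH4% = V_CH4 / V_total * 100
= 2321.11 / 3767.5 * 100
= 61.6088%

61.6088%


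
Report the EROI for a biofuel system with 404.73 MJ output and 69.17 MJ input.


EROI = E_out / E_in
= 404.73 / 69.17
= 5.8512

5.8512


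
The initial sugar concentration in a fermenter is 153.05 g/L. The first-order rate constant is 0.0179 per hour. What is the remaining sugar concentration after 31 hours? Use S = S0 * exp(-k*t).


S = S0 * exp(-k * t)
S = 153.05 * exp(-0.0179 * 31)
S = 87.8705 g/L

87.8705 g/L


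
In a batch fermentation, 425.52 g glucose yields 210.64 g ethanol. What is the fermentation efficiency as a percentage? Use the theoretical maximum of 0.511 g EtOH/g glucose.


Fermentation efficiency = (actual / (0.511 * glucose)) * 100
= (210.64 / (0.511 * 425.52)) * 100
= 96.8724%

96.8724%


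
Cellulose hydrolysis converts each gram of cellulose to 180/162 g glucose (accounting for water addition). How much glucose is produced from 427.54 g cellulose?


glucose = cellulose * 180/162
= 427.54 * 180/162
= 475.0444 g

475.0444 g


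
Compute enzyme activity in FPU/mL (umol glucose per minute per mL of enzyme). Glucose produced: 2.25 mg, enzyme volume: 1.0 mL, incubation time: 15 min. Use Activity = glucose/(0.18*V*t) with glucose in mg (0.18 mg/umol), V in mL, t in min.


Activity = glucose_mg / (0.18 mg/umol * V_mL * t_min)
= 2.25 / (0.18 * 1.0 * 15)
= 0.8333 FPU/mL

0.8333 FPU/mL


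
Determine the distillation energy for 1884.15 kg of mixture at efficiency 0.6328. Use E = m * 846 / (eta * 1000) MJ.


E = m * 846 / (eta * 1000)
= 1884.15 * 846 / (0.6328 * 1000)
= 2518.9490 MJ

2518.9490 MJ


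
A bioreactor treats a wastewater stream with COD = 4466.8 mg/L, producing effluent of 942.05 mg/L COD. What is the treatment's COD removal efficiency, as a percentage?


eta = (COD_in - COD_out) / COD_in * 100
= (4466.8 - 942.05) / 4466.8 * 100
= 78.9100%

78.9100%


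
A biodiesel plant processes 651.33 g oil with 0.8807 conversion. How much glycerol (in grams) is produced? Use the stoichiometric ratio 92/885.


glycerol = oil * conv * (92/885)
= 651.33 * 0.8807 * 92 / 885
= 59.6312 g

59.6312 g


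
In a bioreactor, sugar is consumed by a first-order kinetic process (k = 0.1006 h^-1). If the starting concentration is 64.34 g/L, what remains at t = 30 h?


S = S0 * exp(-k * t)
S = 64.34 * exp(-0.1006 * 30)
S = 3.1462 g/L

3.1462 g/L


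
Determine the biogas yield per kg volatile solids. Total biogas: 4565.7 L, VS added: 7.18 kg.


Y = V / VS
= 4565.7 / 7.18
= 635.8914 L/kg VS

635.8914 L/kg VS


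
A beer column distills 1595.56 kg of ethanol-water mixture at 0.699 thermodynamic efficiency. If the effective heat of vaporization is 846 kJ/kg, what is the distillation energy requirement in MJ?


E = m * 846 / (eta * 1000)
= 1595.56 * 846 / (0.699 * 1000)
= 1931.1070 MJ

1931.1070 MJ


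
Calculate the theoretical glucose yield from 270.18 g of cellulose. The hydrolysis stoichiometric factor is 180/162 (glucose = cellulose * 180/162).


glucose = cellulose * 180/162
= 270.18 * 180/162
= 300.2000 g

300.2000 g


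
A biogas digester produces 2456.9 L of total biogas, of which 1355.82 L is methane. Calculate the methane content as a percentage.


CH4% = V_CH4 / V_total * 100
= 1355.82 / 2456.9 * 100
= 55.1842%

55.1842%


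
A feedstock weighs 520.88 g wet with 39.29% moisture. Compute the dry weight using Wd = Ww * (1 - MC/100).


Wd = Ww * (1 - MC/100)
= 520.88 * (1 - 39.29/100)
= 316.2262 g

316.2262 g
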